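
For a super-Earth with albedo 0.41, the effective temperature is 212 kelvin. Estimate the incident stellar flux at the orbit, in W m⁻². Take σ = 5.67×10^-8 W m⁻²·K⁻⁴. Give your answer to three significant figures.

From S(1−α)/4 = σT⁴: S = 4σT⁴/(1−α).
The emitted flux is σT⁴ = 114.5 W m⁻².
S = 4·114.5/0.59 = 776.5 W m⁻².

776 W m⁻²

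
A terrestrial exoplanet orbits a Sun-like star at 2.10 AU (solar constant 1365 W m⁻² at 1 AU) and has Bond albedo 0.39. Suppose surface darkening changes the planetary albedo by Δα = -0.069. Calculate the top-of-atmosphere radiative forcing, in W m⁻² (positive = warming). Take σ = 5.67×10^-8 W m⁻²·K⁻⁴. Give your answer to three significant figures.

5.34 W m⁻²

Irradiance scales as 1/d², so S = 1365 W m⁻² × (1/2.10)² = 309.5 W m⁻².
The change in absorbed flux is Δ[S(1−α)/4] = −SΔα/4 = 5.339 W m⁻².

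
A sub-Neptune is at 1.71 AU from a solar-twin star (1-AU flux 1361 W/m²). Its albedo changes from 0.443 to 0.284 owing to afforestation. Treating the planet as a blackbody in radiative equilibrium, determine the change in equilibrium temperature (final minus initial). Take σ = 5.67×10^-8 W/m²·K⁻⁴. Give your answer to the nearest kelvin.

12 kelvin

Irradiance scales as 1/d², so S = 1361 W/m² × (1/1.71)² = 465.4 W/m².
Before: T₁ = [465.4·0.557/(4σ)]^(1/4) = 183.9 K.
Final:   T₂ = [S(1−0.284)/(4σ)]^(1/4) = 195.8 K.
Change: 195.8 − 183.9 = 11.91 K.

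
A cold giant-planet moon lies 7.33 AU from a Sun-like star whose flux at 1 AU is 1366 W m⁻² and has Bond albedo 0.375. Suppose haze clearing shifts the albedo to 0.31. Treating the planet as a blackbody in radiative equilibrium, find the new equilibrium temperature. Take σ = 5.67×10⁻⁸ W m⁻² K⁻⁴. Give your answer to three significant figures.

93.8 K

Flux at the orbit: S = 1366/(7.33)² = 25.42 W m⁻².
With the new albedo, S(1−α₂)/4 = 4.386 W m⁻², so T₂ = 93.78 K.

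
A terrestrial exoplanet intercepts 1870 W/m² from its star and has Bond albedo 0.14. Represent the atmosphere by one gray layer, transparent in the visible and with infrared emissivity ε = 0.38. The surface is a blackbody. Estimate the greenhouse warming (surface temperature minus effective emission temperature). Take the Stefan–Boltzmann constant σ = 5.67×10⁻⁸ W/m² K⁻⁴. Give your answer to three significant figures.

15.7 K

At the top of the atmosphere, σT_e⁴ = S(1−α)/4 = 402.1 W/m², giving T_e = 290.2 K.
For a single slab of emissivity ε, T_s⁴ = 2T_e⁴/(2−ε); thus T_s = 290.2·(1.235)^(1/4) = 305.9 K.
Greenhouse warming: T_s − T_e = 15.70 K.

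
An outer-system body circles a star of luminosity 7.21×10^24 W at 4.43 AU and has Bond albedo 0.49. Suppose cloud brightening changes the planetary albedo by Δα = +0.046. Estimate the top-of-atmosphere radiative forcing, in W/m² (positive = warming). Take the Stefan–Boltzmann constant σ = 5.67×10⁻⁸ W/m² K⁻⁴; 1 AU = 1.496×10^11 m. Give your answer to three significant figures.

-0.0150 W/m²

d = 4.43 × 1.496×10^11 m = 6.627×10^11 m.
Flux at the orbit: S = L/(4πd²) = 7.21×10^24/(4π·(6.63×10^11)²) = 1.306 W/m².
TOA radiative forcing: ΔF = −S·Δα/4 = −1.306·(+0.046)/4 = -0.01502 W/m².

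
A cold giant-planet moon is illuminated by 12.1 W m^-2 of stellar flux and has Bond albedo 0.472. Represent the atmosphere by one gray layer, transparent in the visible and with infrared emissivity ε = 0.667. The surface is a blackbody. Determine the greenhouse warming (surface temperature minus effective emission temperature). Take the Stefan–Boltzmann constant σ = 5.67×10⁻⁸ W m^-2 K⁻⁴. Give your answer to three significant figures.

The planet radiates to space at T_e = [S(1−α)/(4σ)]^(1/4) = 72.85 K.
The surface balance (absorbed SW + ε·downward IR = σT_s⁴) with T_a⁴ = T_s⁴/2 reduces to T_s = T_e·[2/(2−ε)]^¼ = 80.63 K.
T_s − T_e = 80.63 − 72.85 = 7.777 K.

7.78 kelvin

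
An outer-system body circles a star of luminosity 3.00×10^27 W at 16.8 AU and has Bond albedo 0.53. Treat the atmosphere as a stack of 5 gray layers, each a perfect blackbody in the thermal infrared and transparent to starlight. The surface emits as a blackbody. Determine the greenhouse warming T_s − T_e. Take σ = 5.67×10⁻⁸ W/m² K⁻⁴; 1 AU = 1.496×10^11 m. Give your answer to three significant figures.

53.2 K

d = 16.8 × 1.496×10^11 m = 2.513×10^12 m.
S = L/(4πd²) = 37.79 W/m².
OLR = S(1−α)/4 = 4.441 W/m²; the top layer radiates at T_e = 94.07 K.
Surface: T_s = (6)^¼·T_e = 147.2 K.
So the greenhouse effect raises the surface by 147.2 − 94.07 = 53.16 K.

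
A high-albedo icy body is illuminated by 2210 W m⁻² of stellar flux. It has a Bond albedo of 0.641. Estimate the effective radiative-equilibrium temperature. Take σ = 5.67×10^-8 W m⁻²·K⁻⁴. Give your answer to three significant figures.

243 K

The planet absorbs (1−α)S over its disc πR² and re-emits over 4πR², so the mean absorbed flux is (1−0.641)·2210/4 = 198.3 W m⁻².
Balancing against σT⁴: T = (198.3/5.67×10⁻⁸)^(1/4) = 243.2 K.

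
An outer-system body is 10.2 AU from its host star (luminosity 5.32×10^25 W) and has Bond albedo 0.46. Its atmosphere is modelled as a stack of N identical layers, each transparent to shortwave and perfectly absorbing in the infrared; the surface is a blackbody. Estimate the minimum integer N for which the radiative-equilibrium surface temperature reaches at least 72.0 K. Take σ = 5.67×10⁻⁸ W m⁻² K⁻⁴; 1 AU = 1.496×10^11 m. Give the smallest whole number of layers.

6

d = 10.2 × 1.496×10^11 m = 1.526×10^12 m.
Spreading L over a sphere of radius d: S = 5.32×10^25/(4π·1.53×10^12²) = 1.818 W m⁻².
OLR = S(1−α)/4 = 0.2455 W m⁻²; the top layer radiates at T_e = 45.61 K.
Since T_s⁴ = (N+1)T_e⁴, we need N ≥ (T_s/T_e)⁴ − 1 = 5.208.
So N ≥ 5.208; the smallest integer is N = 6.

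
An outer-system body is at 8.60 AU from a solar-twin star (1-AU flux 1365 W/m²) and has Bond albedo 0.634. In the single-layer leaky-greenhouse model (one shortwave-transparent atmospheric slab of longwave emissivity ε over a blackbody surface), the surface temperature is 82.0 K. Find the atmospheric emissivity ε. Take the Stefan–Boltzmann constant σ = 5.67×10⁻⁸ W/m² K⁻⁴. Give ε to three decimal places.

0.683

Flux at the orbit: S = 1365/(8.60)² = 18.46 W/m².
TOA balance gives T_e = 73.87 K.
T_s⁴ = T_e⁴·2/(2−ε) → ε = 2 − 2(T_e/T_s)⁴ = 2 − 2·(73.87/82.0)⁴ = 0.6825.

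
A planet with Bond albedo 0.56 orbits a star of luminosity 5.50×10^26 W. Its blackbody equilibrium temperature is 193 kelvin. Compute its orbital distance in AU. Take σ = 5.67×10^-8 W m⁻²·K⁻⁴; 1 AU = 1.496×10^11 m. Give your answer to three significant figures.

The flux needed for this T is 4σT⁴/(1−0.56) = 715.2 W m⁻².
Then d = [L/(4πS)]^(1/2) = 2.474×10^11 m, i.e. 1.654 AU.

1.65 AU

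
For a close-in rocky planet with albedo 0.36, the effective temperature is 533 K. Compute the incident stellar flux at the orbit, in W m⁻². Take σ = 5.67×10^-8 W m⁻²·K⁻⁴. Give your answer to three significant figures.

28600 W m⁻²

Invert the energy balance for S: S = 4σT⁴/(1−α).
σT⁴ = 5.67×10⁻⁸·(533)⁴ = 4576 W m⁻².
So S = 4×4576/(1−0.36) = 28600 W m⁻².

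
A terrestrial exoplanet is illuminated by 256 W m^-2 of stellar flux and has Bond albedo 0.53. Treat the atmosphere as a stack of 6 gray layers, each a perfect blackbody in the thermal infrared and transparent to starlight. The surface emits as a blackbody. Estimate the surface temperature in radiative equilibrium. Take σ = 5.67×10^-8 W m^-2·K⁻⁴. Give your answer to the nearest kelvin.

247 kelvin

Top-of-atmosphere balance: σT_e⁴ = S(1−α)/4 = 30.08 W m^-2 → T_e = 151.8 K.
For an N-layer opaque stack, T_s⁴ = (N+1)T_e⁴, hence T_s = (7)^(1/4)×151.8 K = 246.9 K.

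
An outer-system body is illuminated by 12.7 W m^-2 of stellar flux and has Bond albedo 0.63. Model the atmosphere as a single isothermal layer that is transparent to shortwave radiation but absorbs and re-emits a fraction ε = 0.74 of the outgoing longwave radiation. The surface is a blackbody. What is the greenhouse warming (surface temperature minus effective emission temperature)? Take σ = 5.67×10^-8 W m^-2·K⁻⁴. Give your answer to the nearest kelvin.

8 K

Effective emission temperature (TOA balance): σT_e⁴ = S(1−α)/4 = 1.175 W m^-2 → T_e = 67.47 K.
Surface balance with a leaky layer gives σT_s⁴ = σT_e⁴·2/(2−ε), so T_s = T_e·[2/(2−0.74)]^(1/4) = 75.73 K.
Greenhouse warming: T_s − T_e = 8.261 K.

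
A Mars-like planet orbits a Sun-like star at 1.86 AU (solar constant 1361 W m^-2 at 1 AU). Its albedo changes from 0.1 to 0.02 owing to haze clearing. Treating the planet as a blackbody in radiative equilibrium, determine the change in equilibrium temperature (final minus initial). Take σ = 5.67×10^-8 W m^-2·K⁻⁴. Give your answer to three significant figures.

By the inverse-square law, S = 1361/1.86² = 393.4 W m^-2.
Before: T₁ = [393.4·0.9/(4σ)]^(1/4) = 198.8 K.
After:  T₂ = [393.4·0.98/(4σ)]^(1/4) = 203.1 K.
ΔT = T₂ − T₁ = 4.277 K.

4.28 K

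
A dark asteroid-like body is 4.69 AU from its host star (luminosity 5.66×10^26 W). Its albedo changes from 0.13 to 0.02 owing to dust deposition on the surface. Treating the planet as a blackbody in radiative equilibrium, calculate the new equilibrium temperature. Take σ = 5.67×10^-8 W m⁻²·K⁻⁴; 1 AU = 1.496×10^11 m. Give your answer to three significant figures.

d = 4.69 × 1.496×10^11 m = 7.016×10^11 m.
S = L/(4πd²) = 91.50 W m⁻².
New equilibrium: T₂ = [(1−0.02)·91.50/(4σ)]^(1/4) = 141.0 K.

141 K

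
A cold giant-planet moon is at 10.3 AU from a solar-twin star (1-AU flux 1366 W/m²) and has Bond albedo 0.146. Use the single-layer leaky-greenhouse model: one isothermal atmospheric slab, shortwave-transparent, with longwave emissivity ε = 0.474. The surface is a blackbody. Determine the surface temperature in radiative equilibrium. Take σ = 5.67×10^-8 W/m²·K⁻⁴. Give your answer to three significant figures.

89.3 K

By the inverse-square law, S = 1366/10.3² = 12.88 W/m².
The planet radiates to space at T_e = [S(1−α)/(4σ)]^(1/4) = 83.44 K.
For a single slab of emissivity ε, T_s⁴ = 2T_e⁴/(2−ε); thus T_s = 83.44·(1.311)^(1/4) = 89.28 K.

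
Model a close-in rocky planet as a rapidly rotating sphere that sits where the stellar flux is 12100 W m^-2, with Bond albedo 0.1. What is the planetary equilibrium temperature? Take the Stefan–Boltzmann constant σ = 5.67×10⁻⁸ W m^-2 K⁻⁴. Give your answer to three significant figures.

Averaging over the sphere, the absorbed flux is S(1−α)/4 = 2722 W m^-2.
Balancing against σT⁴: T = (2722/5.67×10⁻⁸)^(1/4) = 468.1 K.

468 kelvin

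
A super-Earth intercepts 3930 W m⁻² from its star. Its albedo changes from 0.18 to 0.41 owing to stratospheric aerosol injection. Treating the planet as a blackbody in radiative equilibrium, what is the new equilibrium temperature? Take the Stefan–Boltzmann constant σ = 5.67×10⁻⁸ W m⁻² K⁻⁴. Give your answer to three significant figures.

T₂ = [S(1−α₂)/(4σ)]^(1/4) = [3930·0.59/(4σ)]^(1/4) = 318.0 K.

318 K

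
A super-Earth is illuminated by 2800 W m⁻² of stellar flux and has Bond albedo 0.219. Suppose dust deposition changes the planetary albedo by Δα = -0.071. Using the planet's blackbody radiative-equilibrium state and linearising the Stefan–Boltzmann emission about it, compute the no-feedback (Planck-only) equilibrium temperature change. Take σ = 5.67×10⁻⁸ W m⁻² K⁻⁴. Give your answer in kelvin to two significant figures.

7.1 kelvin

The baseline emission temperature is T_e = 313.4 K.
ΔF = −(S/4)Δα = −(2800/4)×(-0.071) = 49.70 W m⁻².
The Planck feedback parameter is 4σT_e³ = 6.979 W m⁻²/K.
ΔT₀ = ΔF/λ_P = 49.70/6.979 = 7.12 K.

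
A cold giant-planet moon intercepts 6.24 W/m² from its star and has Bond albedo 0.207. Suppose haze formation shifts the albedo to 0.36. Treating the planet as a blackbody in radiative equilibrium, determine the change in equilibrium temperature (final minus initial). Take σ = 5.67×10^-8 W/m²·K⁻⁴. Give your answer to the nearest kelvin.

Initial: T₁ = [S(1−0.207)/(4σ)]^(1/4) = 68.34 K.
Final:   T₂ = [S(1−0.36)/(4σ)]^(1/4) = 64.78 K.
Change: 64.78 − 68.34 = -3.566 K.

-4 K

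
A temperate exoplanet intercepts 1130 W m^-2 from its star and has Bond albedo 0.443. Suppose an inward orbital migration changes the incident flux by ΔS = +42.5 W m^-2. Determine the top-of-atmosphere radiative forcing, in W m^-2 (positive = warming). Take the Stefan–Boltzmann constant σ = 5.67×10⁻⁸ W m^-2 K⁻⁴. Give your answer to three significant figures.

5.92 W m^-2

Only a fraction (1−α) is absorbed and it's spread over 4πR², so ΔF = (1−α)ΔS/4 = 5.918 W m^-2.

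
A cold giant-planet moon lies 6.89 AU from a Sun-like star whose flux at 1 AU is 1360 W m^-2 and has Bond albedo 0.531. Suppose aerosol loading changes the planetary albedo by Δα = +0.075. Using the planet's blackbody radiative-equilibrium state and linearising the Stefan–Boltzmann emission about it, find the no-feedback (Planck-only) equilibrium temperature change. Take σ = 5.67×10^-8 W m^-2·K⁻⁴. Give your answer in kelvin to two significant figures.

Irradiance scales as 1/d², so S = 1360 W m^-2 × (1/6.89)² = 28.65 W m^-2.
The baseline emission temperature is T_e = 87.73 K.
The change in absorbed flux is Δ[S(1−α)/4] = −SΔα/4 = -0.5372 W m^-2.
The Planck feedback parameter is 4σT_e³ = 0.1531 W m^-2/K.
ΔT₀ = ΔF/λ_P = -0.5372/0.1531 = -3.51 K.

-3.5 kelvin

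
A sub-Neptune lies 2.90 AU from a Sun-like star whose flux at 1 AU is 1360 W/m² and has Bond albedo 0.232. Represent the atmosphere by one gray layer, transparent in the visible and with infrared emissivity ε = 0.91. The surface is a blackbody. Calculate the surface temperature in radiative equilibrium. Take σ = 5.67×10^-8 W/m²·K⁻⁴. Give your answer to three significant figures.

Flux at the orbit: S = 1360/(2.90)² = 161.7 W/m².
At the top of the atmosphere, σT_e⁴ = S(1−α)/4 = 31.05 W/m², giving T_e = 153.0 K.
For a single slab of emissivity ε, T_s⁴ = 2T_e⁴/(2−ε); thus T_s = 153.0·(1.835)^(1/4) = 178.0 K.

178 kelvin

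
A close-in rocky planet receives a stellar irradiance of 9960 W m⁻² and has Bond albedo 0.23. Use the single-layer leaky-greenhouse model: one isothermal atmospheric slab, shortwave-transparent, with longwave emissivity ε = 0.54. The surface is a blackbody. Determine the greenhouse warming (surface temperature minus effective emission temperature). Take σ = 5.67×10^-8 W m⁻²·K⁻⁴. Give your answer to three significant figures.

35.1 K

Effective emission temperature (TOA balance): σT_e⁴ = S(1−α)/4 = 1917 W m⁻² → T_e = 428.8 K.
The surface balance (absorbed SW + ε·downward IR = σT_s⁴) with T_a⁴ = T_s⁴/2 reduces to T_s = T_e·[2/(2−ε)]^¼ = 463.9 K.
Greenhouse warming: T_s − T_e = 35.10 K.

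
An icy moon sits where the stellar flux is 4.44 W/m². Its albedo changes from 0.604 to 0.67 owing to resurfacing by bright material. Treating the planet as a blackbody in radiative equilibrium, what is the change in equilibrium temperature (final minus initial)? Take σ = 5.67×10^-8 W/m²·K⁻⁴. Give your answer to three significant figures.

-2.35 K

With α = 0.604, T₁ = 52.77 K.
With α = 0.67, T₂ = 50.42 K.
ΔT = T₂ − T₁ = -2.351 K.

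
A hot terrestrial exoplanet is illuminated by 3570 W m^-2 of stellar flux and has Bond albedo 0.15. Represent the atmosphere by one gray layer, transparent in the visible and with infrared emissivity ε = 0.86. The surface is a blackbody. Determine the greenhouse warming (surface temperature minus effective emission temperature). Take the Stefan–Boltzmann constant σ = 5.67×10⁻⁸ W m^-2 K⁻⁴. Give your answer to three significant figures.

The planet radiates to space at T_e = [S(1−α)/(4σ)]^(1/4) = 340.1 K.
For a single slab of emissivity ε, T_s⁴ = 2T_e⁴/(2−ε); thus T_s = 340.1·(1.754)^(1/4) = 391.4 K.
The atmosphere warms the surface by 51.32 K.

51.3 kelvin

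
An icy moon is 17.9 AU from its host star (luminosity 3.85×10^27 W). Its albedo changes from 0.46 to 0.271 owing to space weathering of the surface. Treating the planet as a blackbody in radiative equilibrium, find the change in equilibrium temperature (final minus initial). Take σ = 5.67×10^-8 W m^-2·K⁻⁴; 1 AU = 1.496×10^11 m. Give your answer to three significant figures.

Orbital distance: d = 17.9 AU = 2.678×10^12 m.
S = L/(4πd²) = 42.72 W m^-2.
With α = 0.46, T₁ = 100.4 K.
With α = 0.271, T₂ = 108.3 K.
Change: 108.3 − 100.4 = 7.825 K.

7.82 kelvin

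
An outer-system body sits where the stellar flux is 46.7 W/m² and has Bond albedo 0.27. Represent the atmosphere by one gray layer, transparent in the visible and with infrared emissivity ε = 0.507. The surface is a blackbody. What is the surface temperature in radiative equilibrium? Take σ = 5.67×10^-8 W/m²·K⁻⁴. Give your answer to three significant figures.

119 K

At the top of the atmosphere, σT_e⁴ = S(1−α)/4 = 8.523 W/m², giving T_e = 110.7 K.
Surface balance with a leaky layer gives σT_s⁴ = σT_e⁴·2/(2−ε), so T_s = T_e·[2/(2−0.507)]^(1/4) = 119.1 K.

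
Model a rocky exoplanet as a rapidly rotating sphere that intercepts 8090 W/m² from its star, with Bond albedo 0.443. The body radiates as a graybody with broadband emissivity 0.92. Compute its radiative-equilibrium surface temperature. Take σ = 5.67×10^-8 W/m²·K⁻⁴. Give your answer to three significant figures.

383 kelvin

The planet absorbs (1−α)S over its disc πR² and re-emits over 4πR², so the mean absorbed flux is (1−0.443)·8090/4 = 1127 W/m².
Equating to εσT⁴ with ε = 0.92: T = (1127/0.92σ)^(1/4) = 383.3 K.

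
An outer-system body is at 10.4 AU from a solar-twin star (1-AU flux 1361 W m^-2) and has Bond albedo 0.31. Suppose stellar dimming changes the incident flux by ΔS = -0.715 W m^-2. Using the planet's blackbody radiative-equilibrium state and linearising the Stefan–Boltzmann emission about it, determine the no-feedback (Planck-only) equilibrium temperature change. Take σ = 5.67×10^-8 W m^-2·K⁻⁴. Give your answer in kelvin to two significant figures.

Flux at the orbit: S = 1361/(10.4)² = 12.58 W m^-2.
Reference equilibrium: T_e = [S(1−α)/(4σ)]^(1/4) = 78.66 K.
TOA radiative forcing: ΔF = (1−α)ΔS/4 = 0.69·(-0.715)/4 = -0.1233 W m^-2.
Linearising σT⁴ gives d(σT⁴)/dT = 4σT_e³ = 0.1104 W m^-2 per K.
ΔT₀ = ΔF/λ_P = -0.1233/0.1104 = -1.12 K.

-1.1 kelvin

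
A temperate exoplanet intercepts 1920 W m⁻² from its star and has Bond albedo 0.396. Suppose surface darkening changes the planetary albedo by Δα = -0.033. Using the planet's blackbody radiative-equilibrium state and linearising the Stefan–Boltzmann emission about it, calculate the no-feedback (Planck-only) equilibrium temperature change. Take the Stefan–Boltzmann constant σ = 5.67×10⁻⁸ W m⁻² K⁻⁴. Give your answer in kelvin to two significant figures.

3.7 K

The baseline emission temperature is T_e = 267.4 K.
The change in absorbed flux is Δ[S(1−α)/4] = −SΔα/4 = 15.84 W m⁻².
Planck response: λ_P = 4σT_e³ = 4·5.67×10⁻⁸·(267.4)³ = 4.337 W m⁻²/K.
Hence the no-feedback warming is ΔF/(4σT_e³) = 3.65 K.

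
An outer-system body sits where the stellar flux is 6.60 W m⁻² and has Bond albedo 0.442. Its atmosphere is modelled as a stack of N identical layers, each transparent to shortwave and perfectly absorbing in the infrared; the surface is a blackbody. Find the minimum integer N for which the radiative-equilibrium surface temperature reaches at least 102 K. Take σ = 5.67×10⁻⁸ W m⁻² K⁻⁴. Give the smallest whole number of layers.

6

Top-of-atmosphere balance: σT_e⁴ = S(1−α)/4 = 0.9207 W m⁻² → T_e = 63.48 K.
Since T_s⁴ = (N+1)T_e⁴, we need N ≥ (T_s/T_e)⁴ − 1 = 5.666.
So N ≥ 5.666; the smallest integer is N = 6.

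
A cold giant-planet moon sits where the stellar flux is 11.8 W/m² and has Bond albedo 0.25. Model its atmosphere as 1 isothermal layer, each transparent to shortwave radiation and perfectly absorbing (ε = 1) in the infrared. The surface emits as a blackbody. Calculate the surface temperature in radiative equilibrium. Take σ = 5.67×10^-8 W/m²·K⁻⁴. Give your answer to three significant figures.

The effective emission temperature is T_e = [S(1−α)/(4σ)]^¼ = 79.04 K.
For an N-layer opaque stack, T_s⁴ = (N+1)T_e⁴, hence T_s = (2)^(1/4)×79.04 K = 93.99 K.

94.0 K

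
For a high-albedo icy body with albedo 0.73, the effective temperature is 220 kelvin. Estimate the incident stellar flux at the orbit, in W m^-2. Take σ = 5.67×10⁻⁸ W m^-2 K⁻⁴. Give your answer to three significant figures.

From S(1−α)/4 = σT⁴: S = 4σT⁴/(1−α).
The emitted flux is σT⁴ = 132.8 W m^-2.
So S = 4×132.8/(1−0.73) = 1968 W m^-2.

1970 W m^-2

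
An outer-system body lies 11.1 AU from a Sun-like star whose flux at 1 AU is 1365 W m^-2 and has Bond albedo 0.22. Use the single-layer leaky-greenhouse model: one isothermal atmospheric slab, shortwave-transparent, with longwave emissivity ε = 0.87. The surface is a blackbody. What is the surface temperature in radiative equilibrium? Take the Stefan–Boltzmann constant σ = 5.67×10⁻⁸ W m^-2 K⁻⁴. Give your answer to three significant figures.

90.6 K

Flux at the orbit: S = 1365/(11.1)² = 11.08 W m^-2.
At the top of the atmosphere, σT_e⁴ = S(1−α)/4 = 2.160 W m^-2, giving T_e = 78.57 K.
For a single slab of emissivity ε, T_s⁴ = 2T_e⁴/(2−ε); thus T_s = 78.57·(1.77)^(1/4) = 90.62 K.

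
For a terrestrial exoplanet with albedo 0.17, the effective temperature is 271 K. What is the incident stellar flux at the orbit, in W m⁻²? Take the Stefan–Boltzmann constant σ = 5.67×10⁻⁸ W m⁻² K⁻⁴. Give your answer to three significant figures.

1470 W m⁻²

From S(1−α)/4 = σT⁴: S = 4σT⁴/(1−α).
σT⁴ = 5.67×10⁻⁸·(271)⁴ = 305.8 W m⁻².
So S = 4×305.8/(1−0.17) = 1474 W m⁻².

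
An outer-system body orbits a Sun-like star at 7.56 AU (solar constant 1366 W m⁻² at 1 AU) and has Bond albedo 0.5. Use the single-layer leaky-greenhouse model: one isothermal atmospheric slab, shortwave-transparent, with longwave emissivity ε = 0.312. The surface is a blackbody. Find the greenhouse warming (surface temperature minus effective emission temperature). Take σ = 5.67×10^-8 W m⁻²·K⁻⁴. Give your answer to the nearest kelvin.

4 K

Irradiance scales as 1/d², so S = 1366 W m⁻² × (1/7.56)² = 23.90 W m⁻².
At the top of the atmosphere, σT_e⁴ = S(1−α)/4 = 2.988 W m⁻², giving T_e = 85.20 K.
Surface balance with a leaky layer gives σT_s⁴ = σT_e⁴·2/(2−ε), so T_s = T_e·[2/(2−0.312)]^(1/4) = 88.89 K.
The atmosphere warms the surface by 3.690 K.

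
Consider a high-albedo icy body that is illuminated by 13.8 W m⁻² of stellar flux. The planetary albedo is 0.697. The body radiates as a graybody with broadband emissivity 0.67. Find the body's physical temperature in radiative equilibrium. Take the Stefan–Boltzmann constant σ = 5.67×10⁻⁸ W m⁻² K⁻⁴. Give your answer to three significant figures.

72.4 kelvin

The planet absorbs (1−α)S over its disc πR² and re-emits over 4πR², so the mean absorbed flux is (1−0.697)·13.80/4 = 1.045 W m⁻².
Radiative balance εσT⁴ = 1.045 gives T = [1.045/(0.67·σ)]^(1/4) = 72.43 K.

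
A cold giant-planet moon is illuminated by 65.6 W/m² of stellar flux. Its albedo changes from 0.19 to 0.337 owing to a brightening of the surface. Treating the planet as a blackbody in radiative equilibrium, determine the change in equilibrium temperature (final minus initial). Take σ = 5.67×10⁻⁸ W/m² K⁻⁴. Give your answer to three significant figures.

Initial: T₁ = [S(1−0.19)/(4σ)]^(1/4) = 123.7 K.
Final:   T₂ = [S(1−0.337)/(4σ)]^(1/4) = 117.7 K.
ΔT = T₂ − T₁ = -6.041 K.

-6.04 kelvin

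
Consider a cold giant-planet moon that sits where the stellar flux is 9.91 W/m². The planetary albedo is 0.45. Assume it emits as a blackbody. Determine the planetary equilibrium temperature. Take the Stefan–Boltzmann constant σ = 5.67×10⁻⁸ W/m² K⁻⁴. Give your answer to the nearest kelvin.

70 kelvin

The planet absorbs (1−α)S over its disc πR² and re-emits over 4πR², so the mean absorbed flux is (1−0.45)·9.910/4 = 1.363 W/m².
Balancing against σT⁴: T = (1.363/5.67×10⁻⁸)^(1/4) = 70.02 K.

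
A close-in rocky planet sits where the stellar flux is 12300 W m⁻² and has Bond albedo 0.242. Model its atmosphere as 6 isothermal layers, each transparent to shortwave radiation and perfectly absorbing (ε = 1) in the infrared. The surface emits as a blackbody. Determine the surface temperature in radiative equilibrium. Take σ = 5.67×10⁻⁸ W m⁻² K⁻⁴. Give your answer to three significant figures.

732 K

The effective emission temperature is T_e = [S(1−α)/(4σ)]^¼ = 450.3 K.
Layer-by-layer balance gives σT_s⁴ = (N+1)σT_e⁴, so T_s = 7^¼·450.3 = 732.4 K.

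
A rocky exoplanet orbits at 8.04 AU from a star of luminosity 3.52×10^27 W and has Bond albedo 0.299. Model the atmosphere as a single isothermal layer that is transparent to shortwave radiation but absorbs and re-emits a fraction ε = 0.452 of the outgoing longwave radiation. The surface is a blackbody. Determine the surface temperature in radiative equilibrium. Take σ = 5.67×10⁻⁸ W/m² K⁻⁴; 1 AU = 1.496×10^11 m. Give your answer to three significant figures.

167 kelvin

d = 8.04 × 1.496×10^11 m = 1.203×10^12 m.
Spreading L over a sphere of radius d: S = 3.52×10^27/(4π·1.20×10^12²) = 193.6 W/m².
Effective emission temperature (TOA balance): σT_e⁴ = S(1−α)/4 = 33.93 W/m² → T_e = 156.4 K.
The surface balance (absorbed SW + ε·downward IR = σT_s⁴) with T_a⁴ = T_s⁴/2 reduces to T_s = T_e·[2/(2−ε)]^¼ = 166.8 K.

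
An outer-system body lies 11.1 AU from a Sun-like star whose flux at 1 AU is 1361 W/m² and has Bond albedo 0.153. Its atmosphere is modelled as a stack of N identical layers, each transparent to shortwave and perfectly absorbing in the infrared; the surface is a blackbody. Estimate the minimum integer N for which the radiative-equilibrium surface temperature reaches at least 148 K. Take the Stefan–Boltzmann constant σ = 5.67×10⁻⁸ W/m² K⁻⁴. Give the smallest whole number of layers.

Irradiance scales as 1/d², so S = 1361 W/m² × (1/11.1)² = 11.05 W/m².
The effective emission temperature is T_e = [S(1−α)/(4σ)]^¼ = 80.14 K.
Need (N+1)T_e⁴ ≥ T_s⁴, i.e. N+1 ≥ (148/80.14)⁴ = 11.630.
The minimum whole number is N = 11.

11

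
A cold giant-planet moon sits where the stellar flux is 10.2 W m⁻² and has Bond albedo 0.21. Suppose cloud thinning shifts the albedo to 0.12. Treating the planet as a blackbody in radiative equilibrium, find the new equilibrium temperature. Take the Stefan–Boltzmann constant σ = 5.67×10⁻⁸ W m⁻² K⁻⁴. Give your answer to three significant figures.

With the new albedo, S(1−α₂)/4 = 2.244 W m⁻², so T₂ = 79.32 K.

79.3 K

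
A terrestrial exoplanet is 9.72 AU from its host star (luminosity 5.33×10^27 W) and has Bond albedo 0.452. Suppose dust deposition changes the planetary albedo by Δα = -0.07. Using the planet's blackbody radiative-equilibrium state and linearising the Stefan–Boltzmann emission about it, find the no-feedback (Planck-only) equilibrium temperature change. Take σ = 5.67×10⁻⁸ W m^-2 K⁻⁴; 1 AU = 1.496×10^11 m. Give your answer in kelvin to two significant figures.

4.7 K

d = 9.72 × 1.496×10^11 m = 1.454×10^12 m.
Spreading L over a sphere of radius d: S = 5.33×10^27/(4π·1.45×10^12²) = 200.6 W m^-2.
The baseline emission temperature is T_e = 148.4 K.
The change in absorbed flux is Δ[S(1−α)/4] = −SΔα/4 = 3.510 W m^-2.
Linearising σT⁴ gives d(σT⁴)/dT = 4σT_e³ = 0.7409 W m^-2 per K.
ΔT₀ = ΔF/λ_P = 3.510/0.7409 = 4.74 K.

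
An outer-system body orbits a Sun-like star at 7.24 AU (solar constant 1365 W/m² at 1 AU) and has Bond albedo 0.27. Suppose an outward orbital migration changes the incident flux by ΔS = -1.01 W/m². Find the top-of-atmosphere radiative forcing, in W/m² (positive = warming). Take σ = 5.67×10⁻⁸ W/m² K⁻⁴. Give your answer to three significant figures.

Flux at the orbit: S = 1365/(7.24)² = 26.04 W/m².
ΔF = Δ[S(1−α)]/4 = (1−0.27)·-1.01/4 = -0.1843 W/m².

-0.184 W/m²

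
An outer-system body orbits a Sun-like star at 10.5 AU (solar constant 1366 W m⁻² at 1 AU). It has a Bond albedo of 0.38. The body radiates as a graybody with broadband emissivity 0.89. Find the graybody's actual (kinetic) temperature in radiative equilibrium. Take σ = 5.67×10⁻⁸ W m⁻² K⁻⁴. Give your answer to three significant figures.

78.5 kelvin

By the inverse-square law, S = 1366/10.5² = 12.39 W m⁻².
Averaging over the sphere, the absorbed flux is S(1−α)/4 = 1.920 W m⁻².
Radiative balance εσT⁴ = 1.920 gives T = [1.920/(0.89·σ)]^(1/4) = 78.54 K.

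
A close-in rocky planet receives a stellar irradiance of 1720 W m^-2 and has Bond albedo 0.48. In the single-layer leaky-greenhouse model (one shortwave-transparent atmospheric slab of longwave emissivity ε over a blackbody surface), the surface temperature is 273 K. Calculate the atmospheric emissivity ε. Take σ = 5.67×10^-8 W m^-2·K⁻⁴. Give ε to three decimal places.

First, T_e = [1720·(1−0.48)/(4σ)]^(1/4) = 250.6 K.
T_s⁴ = T_e⁴·2/(2−ε) → ε = 2 − 2(T_e/T_s)⁴ = 2 − 2·(250.6/273)⁴ = 0.5801.

0.580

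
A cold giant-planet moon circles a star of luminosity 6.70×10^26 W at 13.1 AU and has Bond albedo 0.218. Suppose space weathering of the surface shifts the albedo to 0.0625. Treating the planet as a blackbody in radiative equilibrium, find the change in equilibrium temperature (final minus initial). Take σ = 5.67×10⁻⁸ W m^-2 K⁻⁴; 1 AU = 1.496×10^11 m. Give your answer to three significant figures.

d = 13.1 × 1.496×10^11 m = 1.960×10^12 m.
S = L/(4πd²) = 13.88 W m^-2.
With α = 0.218, T₁ = 83.18 K.
With α = 0.0625, T₂ = 87.04 K.
Change: 87.04 − 83.18 = 3.858 K.

3.86 kelvin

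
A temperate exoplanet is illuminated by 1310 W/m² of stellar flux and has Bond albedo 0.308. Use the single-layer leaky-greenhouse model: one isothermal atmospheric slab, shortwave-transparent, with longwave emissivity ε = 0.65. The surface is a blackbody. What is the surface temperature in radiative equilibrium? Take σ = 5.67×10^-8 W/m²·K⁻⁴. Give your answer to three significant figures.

At the top of the atmosphere, σT_e⁴ = S(1−α)/4 = 226.6 W/m², giving T_e = 251.4 K.
For a single slab of emissivity ε, T_s⁴ = 2T_e⁴/(2−ε); thus T_s = 251.4·(1.481)^(1/4) = 277.4 K.

277 kelvin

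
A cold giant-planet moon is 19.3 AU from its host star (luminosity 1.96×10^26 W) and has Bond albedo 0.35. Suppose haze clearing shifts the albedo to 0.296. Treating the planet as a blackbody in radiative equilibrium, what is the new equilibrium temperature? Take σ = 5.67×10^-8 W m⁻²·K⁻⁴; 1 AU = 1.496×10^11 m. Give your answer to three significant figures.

49.1 kelvin

Orbital distance: d = 19.3 AU = 2.887×10^12 m.
Spreading L over a sphere of radius d: S = 1.96×10^26/(4π·2.89×10^12²) = 1.871 W m⁻².
T₂ = [S(1−α₂)/(4σ)]^(1/4) = [1.871·0.704/(4σ)]^(1/4) = 49.09 K.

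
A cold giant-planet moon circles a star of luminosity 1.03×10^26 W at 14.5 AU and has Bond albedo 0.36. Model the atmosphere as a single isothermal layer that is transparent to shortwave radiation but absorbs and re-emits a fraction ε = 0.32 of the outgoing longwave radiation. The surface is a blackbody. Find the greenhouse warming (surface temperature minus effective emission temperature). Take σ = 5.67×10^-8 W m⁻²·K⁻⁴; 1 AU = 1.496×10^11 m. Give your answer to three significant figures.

Orbital distance: d = 14.5 AU = 2.169×10^12 m.
Spreading L over a sphere of radius d: S = 1.03×10^26/(4π·2.17×10^12²) = 1.742 W m⁻².
The planet radiates to space at T_e = [S(1−α)/(4σ)]^(1/4) = 47.09 K.
The surface balance (absorbed SW + ε·downward IR = σT_s⁴) with T_a⁴ = T_s⁴/2 reduces to T_s = T_e·[2/(2−ε)]^¼ = 49.18 K.
The atmosphere warms the surface by 2.098 K.

2.10 kelvin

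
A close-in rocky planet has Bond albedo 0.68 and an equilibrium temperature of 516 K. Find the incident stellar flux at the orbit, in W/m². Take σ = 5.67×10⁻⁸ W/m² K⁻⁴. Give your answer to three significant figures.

50200 W/m²

Invert the energy balance for S: S = 4σT⁴/(1−α).
The emitted flux is σT⁴ = 4020 W/m².
S = 4·4020/0.32 = 50240 W/m².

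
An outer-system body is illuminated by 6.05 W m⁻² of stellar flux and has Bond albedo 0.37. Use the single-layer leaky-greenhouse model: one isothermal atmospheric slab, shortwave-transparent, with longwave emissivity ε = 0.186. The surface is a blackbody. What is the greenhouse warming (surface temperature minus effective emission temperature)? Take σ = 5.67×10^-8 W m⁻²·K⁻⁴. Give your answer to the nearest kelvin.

At the top of the atmosphere, σT_e⁴ = S(1−α)/4 = 0.9529 W m⁻², giving T_e = 64.03 K.
For a single slab of emissivity ε, T_s⁴ = 2T_e⁴/(2−ε); thus T_s = 64.03·(1.103)^(1/4) = 65.61 K.
Greenhouse warming: T_s − T_e = 1.582 K.

2 K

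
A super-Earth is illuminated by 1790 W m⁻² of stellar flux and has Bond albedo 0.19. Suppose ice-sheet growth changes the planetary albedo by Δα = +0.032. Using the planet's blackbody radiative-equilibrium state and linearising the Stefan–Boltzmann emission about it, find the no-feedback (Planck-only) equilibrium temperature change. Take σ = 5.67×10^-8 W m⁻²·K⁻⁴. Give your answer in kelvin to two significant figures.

Unperturbed T_e = [1790·(1−0.19)/(4σ)]^¼ = 282.8 K.
ΔF = −(S/4)Δα = −(1790/4)×(+0.032) = -14.32 W m⁻².
Linearising σT⁴ gives d(σT⁴)/dT = 4σT_e³ = 5.128 W m⁻² per K.
ΔT₀ = ΔF/λ_P = -14.32/5.128 = -2.79 K.

-2.8 kelvin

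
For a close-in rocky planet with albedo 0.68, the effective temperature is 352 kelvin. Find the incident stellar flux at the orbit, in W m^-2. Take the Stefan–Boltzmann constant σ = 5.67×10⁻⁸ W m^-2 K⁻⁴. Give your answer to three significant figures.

10900 W m^-2

Invert the energy balance for S: S = 4σT⁴/(1−α).
σT⁴ = 5.67×10⁻⁸·(352)⁴ = 870.5 W m^-2.
So S = 4×870.5/(1−0.68) = 10880 W m^-2.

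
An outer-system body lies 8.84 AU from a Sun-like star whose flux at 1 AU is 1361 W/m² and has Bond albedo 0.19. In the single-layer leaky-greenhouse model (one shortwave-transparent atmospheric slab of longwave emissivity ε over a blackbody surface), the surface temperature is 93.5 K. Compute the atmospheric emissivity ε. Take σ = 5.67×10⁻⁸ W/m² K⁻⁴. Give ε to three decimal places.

Flux at the orbit: S = 1361/(8.84)² = 17.42 W/m².
Effective temperature: T_e = [S(1−α)/(4σ)]^(1/4) = 88.81 K.
Inverting T_s⁴ = 2T_e⁴/(2−ε): (T_e/T_s)⁴ = 0.8139, so ε = 2(1 − 0.8139) = 0.3723.

0.372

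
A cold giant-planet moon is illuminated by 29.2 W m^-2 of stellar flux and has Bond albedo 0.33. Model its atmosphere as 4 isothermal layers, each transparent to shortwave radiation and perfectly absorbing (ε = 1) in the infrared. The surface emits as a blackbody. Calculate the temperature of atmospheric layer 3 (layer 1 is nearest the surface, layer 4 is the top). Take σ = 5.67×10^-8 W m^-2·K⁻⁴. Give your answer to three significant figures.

OLR = S(1−α)/4 = 4.891 W m^-2; the top layer radiates at T_e = 96.37 K.
The net upward flux σT_e⁴ is constant between every pair of levels, so T_k⁴ = (N+1−k)T_e⁴.
With k = 3: T_3 = (4+1−3)^¼·96.37 K = 114.6 K.

115 K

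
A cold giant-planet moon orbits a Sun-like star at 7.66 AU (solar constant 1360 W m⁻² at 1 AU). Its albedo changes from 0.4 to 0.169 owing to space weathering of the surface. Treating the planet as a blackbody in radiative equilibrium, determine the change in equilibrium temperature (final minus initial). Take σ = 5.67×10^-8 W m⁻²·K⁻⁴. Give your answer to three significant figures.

By the inverse-square law, S = 1360/7.66² = 23.18 W m⁻².
Before: T₁ = [23.18·0.6/(4σ)]^(1/4) = 88.49 K.
With α = 0.169, T₂ = 96.00 K.
ΔT = T₂ − T₁ = 7.507 K.

7.51 K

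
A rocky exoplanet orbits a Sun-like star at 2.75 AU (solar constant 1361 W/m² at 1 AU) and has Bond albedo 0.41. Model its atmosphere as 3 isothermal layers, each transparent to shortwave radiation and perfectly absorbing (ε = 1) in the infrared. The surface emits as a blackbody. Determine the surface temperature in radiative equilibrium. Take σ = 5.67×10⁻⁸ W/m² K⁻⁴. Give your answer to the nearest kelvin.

208 K

Irradiance scales as 1/d², so S = 1361 W/m² × (1/2.75)² = 180.0 W/m².
Top-of-atmosphere balance: σT_e⁴ = S(1−α)/4 = 26.55 W/m² → T_e = 147.1 K.
For an N-layer opaque stack, T_s⁴ = (N+1)T_e⁴, hence T_s = (4)^(1/4)×147.1 K = 208.0 K.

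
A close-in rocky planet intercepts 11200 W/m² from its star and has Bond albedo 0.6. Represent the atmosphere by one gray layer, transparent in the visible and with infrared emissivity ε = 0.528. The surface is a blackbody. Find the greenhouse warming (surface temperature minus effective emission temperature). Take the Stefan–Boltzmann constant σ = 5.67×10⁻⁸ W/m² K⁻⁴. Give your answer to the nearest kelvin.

The planet radiates to space at T_e = [S(1−α)/(4σ)]^(1/4) = 374.9 K.
Surface balance with a leaky layer gives σT_s⁴ = σT_e⁴·2/(2−ε), so T_s = T_e·[2/(2−0.528)]^(1/4) = 404.8 K.
T_s − T_e = 404.8 − 374.9 = 29.86 K.

30 kelvin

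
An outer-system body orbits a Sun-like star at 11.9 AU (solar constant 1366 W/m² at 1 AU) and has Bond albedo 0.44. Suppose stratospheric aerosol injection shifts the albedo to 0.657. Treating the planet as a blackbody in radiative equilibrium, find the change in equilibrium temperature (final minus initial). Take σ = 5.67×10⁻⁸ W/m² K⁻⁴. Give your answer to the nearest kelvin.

Flux at the orbit: S = 1366/(11.9)² = 9.646 W/m².
With α = 0.44, T₁ = 69.86 K.
With α = 0.657, T₂ = 61.80 K.
ΔT = T₂ − T₁ = -8.058 K.

-8 K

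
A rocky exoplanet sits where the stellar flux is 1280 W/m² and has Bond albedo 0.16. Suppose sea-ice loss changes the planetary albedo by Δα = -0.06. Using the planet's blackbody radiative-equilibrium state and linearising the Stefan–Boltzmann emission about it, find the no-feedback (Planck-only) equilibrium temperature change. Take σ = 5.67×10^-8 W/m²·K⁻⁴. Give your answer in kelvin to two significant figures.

Reference equilibrium: T_e = [S(1−α)/(4σ)]^(1/4) = 262.4 K.
ΔF = −(S/4)Δα = −(1280/4)×(-0.06) = 19.20 W/m².
Linearising σT⁴ gives d(σT⁴)/dT = 4σT_e³ = 4.098 W/m² per K.
ΔT₀ = ΔF/λ_P = 19.20/4.098 = 4.69 K.

4.7 K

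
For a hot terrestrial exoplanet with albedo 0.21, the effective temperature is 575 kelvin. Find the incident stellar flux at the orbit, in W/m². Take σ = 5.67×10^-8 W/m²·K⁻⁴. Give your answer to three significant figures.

31400 W/m²

Invert the energy balance for S: S = 4σT⁴/(1−α).
The emitted flux is σT⁴ = 6198 W/m².
So S = 4×6198/(1−0.21) = 31380 W/m².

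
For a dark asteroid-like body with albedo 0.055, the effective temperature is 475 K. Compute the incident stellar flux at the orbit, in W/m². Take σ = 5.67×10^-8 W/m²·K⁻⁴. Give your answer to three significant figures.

From S(1−α)/4 = σT⁴: S = 4σT⁴/(1−α).
σT⁴ = 5.67×10⁻⁸·(475)⁴ = 2886 W/m².
S = 4·2886/0.945 = 12220 W/m².

12200 W/m²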